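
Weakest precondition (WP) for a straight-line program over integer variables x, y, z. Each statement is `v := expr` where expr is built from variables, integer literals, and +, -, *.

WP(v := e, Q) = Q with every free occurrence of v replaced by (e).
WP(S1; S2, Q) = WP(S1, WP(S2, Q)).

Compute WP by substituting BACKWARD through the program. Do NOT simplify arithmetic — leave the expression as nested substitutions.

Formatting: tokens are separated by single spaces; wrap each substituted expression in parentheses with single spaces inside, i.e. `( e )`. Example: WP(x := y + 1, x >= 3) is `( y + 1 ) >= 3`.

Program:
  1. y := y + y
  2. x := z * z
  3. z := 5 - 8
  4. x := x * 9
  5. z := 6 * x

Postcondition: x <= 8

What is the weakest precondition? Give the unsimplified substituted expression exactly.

Answer: ( ( z * z ) * 9 ) <= 8

Derivation:
post: x <= 8
stmt 5: z := 6 * x  -- replace 0 occurrence(s) of z with (6 * x)
  => x <= 8
stmt 4: x := x * 9  -- replace 1 occurrence(s) of x with (x * 9)
  => ( x * 9 ) <= 8
stmt 3: z := 5 - 8  -- replace 0 occurrence(s) of z with (5 - 8)
  => ( x * 9 ) <= 8
stmt 2: x := z * z  -- replace 1 occurrence(s) of x with (z * z)
  => ( ( z * z ) * 9 ) <= 8
stmt 1: y := y + y  -- replace 0 occurrence(s) of y with (y + y)
  => ( ( z * z ) * 9 ) <= 8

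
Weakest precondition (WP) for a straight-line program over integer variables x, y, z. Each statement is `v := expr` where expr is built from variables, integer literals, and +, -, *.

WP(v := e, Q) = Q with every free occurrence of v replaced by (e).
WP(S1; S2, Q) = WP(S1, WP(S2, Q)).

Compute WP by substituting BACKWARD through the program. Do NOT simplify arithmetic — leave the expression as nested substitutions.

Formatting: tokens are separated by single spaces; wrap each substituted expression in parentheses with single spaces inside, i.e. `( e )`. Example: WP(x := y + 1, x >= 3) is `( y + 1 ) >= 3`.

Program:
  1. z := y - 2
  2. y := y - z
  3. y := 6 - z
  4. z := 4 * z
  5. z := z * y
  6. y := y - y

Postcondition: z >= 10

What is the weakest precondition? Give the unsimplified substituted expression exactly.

post: z >= 10
stmt 6: y := y - y  -- replace 0 occurrence(s) of y with (y - y)
  => z >= 10
stmt 5: z := z * y  -- replace 1 occurrence(s) of z with (z * y)
  => ( z * y ) >= 10
stmt 4: z := 4 * z  -- replace 1 occurrence(s) of z with (4 * z)
  => ( ( 4 * z ) * y ) >= 10
stmt 3: y := 6 - z  -- replace 1 occurrence(s) of y with (6 - z)
  => ( ( 4 * z ) * ( 6 - z ) ) >= 10
stmt 2: y := y - z  -- replace 0 occurrence(s) of y with (y - z)
  => ( ( 4 * z ) * ( 6 - z ) ) >= 10
stmt 1: z := y - 2  -- replace 2 occurrence(s) of z with (y - 2)
  => ( ( 4 * ( y - 2 ) ) * ( 6 - ( y - 2 ) ) ) >= 10

Answer: ( ( 4 * ( y - 2 ) ) * ( 6 - ( y - 2 ) ) ) >= 10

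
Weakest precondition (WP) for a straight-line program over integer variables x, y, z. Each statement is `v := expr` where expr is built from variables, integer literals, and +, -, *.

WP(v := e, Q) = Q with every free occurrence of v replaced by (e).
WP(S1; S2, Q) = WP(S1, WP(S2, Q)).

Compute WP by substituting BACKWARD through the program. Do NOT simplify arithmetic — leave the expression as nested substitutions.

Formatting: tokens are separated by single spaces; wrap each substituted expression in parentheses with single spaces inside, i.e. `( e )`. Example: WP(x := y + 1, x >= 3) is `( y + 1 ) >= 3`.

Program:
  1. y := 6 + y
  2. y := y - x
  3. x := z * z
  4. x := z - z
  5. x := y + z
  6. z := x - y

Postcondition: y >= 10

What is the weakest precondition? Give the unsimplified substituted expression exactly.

post: y >= 10
stmt 6: z := x - y  -- replace 0 occurrence(s) of z with (x - y)
  => y >= 10
stmt 5: x := y + z  -- replace 0 occurrence(s) of x with (y + z)
  => y >= 10
stmt 4: x := z - z  -- replace 0 occurrence(s) of x with (z - z)
  => y >= 10
stmt 3: x := z * z  -- replace 0 occurrence(s) of x with (z * z)
  => y >= 10
stmt 2: y := y - x  -- replace 1 occurrence(s) of y with (y - x)
  => ( y - x ) >= 10
stmt 1: y := 6 + y  -- replace 1 occurrence(s) of y with (6 + y)
  => ( ( 6 + y ) - x ) >= 10

Answer: ( ( 6 + y ) - x ) >= 10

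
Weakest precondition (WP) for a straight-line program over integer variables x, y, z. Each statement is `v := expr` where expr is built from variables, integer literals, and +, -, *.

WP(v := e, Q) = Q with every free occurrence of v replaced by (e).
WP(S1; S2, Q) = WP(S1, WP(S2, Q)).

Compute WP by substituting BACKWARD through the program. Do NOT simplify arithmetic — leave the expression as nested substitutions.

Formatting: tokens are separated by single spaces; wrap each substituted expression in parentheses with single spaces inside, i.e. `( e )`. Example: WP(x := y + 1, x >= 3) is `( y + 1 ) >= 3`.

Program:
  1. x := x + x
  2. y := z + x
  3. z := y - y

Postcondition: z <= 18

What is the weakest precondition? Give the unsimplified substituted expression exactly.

post: z <= 18
stmt 3: z := y - y  -- replace 1 occurrence(s) of z with (y - y)
  => ( y - y ) <= 18
stmt 2: y := z + x  -- replace 2 occurrence(s) of y with (z + x)
  => ( ( z + x ) - ( z + x ) ) <= 18
stmt 1: x := x + x  -- replace 2 occurrence(s) of x with (x + x)
  => ( ( z + ( x + x ) ) - ( z + ( x + x ) ) ) <= 18

Answer: ( ( z + ( x + x ) ) - ( z + ( x + x ) ) ) <= 18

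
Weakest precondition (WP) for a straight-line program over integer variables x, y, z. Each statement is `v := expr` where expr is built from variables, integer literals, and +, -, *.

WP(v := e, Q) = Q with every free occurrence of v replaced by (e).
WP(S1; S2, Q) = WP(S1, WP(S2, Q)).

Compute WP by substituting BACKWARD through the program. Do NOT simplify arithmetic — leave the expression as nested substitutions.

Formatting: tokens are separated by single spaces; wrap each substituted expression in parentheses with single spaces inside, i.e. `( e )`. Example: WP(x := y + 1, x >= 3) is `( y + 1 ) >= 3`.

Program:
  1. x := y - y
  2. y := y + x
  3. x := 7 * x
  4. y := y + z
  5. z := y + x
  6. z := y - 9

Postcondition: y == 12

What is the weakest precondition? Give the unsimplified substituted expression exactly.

post: y == 12
stmt 6: z := y - 9  -- replace 0 occurrence(s) of z with (y - 9)
  => y == 12
stmt 5: z := y + x  -- replace 0 occurrence(s) of z with (y + x)
  => y == 12
stmt 4: y := y + z  -- replace 1 occurrence(s) of y with (y + z)
  => ( y + z ) == 12
stmt 3: x := 7 * x  -- replace 0 occurrence(s) of x with (7 * x)
  => ( y + z ) == 12
stmt 2: y := y + x  -- replace 1 occurrence(s) of y with (y + x)
  => ( ( y + x ) + z ) == 12
stmt 1: x := y - y  -- replace 1 occurrence(s) of x with (y - y)
  => ( ( y + ( y - y ) ) + z ) == 12

Answer: ( ( y + ( y - y ) ) + z ) == 12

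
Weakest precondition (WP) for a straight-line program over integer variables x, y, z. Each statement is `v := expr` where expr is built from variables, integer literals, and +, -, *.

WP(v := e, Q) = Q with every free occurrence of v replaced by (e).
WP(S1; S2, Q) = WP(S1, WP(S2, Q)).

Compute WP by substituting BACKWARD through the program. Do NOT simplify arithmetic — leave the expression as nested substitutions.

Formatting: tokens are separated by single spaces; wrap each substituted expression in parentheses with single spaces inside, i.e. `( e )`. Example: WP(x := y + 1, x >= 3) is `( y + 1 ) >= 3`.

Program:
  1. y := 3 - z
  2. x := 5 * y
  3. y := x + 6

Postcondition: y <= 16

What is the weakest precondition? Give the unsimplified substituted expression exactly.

Answer: ( ( 5 * ( 3 - z ) ) + 6 ) <= 16

Derivation:
post: y <= 16
stmt 3: y := x + 6  -- replace 1 occurrence(s) of y with (x + 6)
  => ( x + 6 ) <= 16
stmt 2: x := 5 * y  -- replace 1 occurrence(s) of x with (5 * y)
  => ( ( 5 * y ) + 6 ) <= 16
stmt 1: y := 3 - z  -- replace 1 occurrence(s) of y with (3 - z)
  => ( ( 5 * ( 3 - z ) ) + 6 ) <= 16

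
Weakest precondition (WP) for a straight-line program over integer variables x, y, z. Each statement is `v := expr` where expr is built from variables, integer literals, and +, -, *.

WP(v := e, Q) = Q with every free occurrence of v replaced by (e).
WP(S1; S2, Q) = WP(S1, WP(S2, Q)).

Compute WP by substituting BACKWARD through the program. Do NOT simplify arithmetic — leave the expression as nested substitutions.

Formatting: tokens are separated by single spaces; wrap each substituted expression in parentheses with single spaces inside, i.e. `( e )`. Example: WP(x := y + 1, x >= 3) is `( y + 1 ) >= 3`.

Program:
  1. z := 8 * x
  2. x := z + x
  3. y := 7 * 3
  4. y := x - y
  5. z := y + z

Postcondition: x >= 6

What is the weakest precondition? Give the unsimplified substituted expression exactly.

post: x >= 6
stmt 5: z := y + z  -- replace 0 occurrence(s) of z with (y + z)
  => x >= 6
stmt 4: y := x - y  -- replace 0 occurrence(s) of y with (x - y)
  => x >= 6
stmt 3: y := 7 * 3  -- replace 0 occurrence(s) of y with (7 * 3)
  => x >= 6
stmt 2: x := z + x  -- replace 1 occurrence(s) of x with (z + x)
  => ( z + x ) >= 6
stmt 1: z := 8 * x  -- replace 1 occurrence(s) of z with (8 * x)
  => ( ( 8 * x ) + x ) >= 6

Answer: ( ( 8 * x ) + x ) >= 6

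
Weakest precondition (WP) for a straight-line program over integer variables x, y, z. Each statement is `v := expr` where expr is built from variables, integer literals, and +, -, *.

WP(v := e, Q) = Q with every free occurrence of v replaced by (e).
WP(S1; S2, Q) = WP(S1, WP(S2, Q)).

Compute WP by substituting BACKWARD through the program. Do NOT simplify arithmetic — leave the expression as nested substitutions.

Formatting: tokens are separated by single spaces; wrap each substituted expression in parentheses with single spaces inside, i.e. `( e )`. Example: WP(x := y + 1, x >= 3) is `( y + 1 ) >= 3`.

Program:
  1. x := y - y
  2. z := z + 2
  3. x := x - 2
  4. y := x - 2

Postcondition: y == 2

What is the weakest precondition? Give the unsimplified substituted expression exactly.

Answer: ( ( ( y - y ) - 2 ) - 2 ) == 2

Derivation:
post: y == 2
stmt 4: y := x - 2  -- replace 1 occurrence(s) of y with (x - 2)
  => ( x - 2 ) == 2
stmt 3: x := x - 2  -- replace 1 occurrence(s) of x with (x - 2)
  => ( ( x - 2 ) - 2 ) == 2
stmt 2: z := z + 2  -- replace 0 occurrence(s) of z with (z + 2)
  => ( ( x - 2 ) - 2 ) == 2
stmt 1: x := y - y  -- replace 1 occurrence(s) of x with (y - y)
  => ( ( ( y - y ) - 2 ) - 2 ) == 2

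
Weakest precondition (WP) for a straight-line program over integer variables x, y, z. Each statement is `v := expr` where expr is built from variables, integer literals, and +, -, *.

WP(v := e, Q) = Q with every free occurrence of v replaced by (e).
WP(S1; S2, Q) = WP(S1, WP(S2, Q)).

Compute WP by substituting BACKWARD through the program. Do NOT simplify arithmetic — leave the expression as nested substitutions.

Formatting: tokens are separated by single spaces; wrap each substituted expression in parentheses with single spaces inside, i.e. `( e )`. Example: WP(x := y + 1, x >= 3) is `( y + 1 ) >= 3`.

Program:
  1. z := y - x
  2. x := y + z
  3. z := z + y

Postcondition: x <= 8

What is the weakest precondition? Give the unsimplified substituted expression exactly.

Answer: ( y + ( y - x ) ) <= 8

Derivation:
post: x <= 8
stmt 3: z := z + y  -- replace 0 occurrence(s) of z with (z + y)
  => x <= 8
stmt 2: x := y + z  -- replace 1 occurrence(s) of x with (y + z)
  => ( y + z ) <= 8
stmt 1: z := y - x  -- replace 1 occurrence(s) of z with (y - x)
  => ( y + ( y - x ) ) <= 8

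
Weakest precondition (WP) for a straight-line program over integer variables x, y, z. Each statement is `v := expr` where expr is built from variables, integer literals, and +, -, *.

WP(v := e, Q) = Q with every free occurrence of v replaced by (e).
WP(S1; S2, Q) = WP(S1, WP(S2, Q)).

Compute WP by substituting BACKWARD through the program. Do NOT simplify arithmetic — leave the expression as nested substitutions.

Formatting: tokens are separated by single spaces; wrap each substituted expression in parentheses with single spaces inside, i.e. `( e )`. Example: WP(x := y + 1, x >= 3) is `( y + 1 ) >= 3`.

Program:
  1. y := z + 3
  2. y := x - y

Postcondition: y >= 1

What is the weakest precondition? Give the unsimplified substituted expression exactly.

Answer: ( x - ( z + 3 ) ) >= 1

Derivation:
post: y >= 1
stmt 2: y := x - y  -- replace 1 occurrence(s) of y with (x - y)
  => ( x - y ) >= 1
stmt 1: y := z + 3  -- replace 1 occurrence(s) of y with (z + 3)
  => ( x - ( z + 3 ) ) >= 1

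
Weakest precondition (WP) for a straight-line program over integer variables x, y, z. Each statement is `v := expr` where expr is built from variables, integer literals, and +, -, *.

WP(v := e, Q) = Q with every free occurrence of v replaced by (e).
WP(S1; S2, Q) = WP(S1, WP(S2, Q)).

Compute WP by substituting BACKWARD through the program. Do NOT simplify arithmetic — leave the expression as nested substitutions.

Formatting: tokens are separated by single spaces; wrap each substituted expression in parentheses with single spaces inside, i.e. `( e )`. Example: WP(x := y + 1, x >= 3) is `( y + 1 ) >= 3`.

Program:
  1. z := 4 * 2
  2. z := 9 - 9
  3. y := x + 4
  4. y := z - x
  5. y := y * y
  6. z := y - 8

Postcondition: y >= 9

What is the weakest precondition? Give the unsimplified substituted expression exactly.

post: y >= 9
stmt 6: z := y - 8  -- replace 0 occurrence(s) of z with (y - 8)
  => y >= 9
stmt 5: y := y * y  -- replace 1 occurrence(s) of y with (y * y)
  => ( y * y ) >= 9
stmt 4: y := z - x  -- replace 2 occurrence(s) of y with (z - x)
  => ( ( z - x ) * ( z - x ) ) >= 9
stmt 3: y := x + 4  -- replace 0 occurrence(s) of y with (x + 4)
  => ( ( z - x ) * ( z - x ) ) >= 9
stmt 2: z := 9 - 9  -- replace 2 occurrence(s) of z with (9 - 9)
  => ( ( ( 9 - 9 ) - x ) * ( ( 9 - 9 ) - x ) ) >= 9
stmt 1: z := 4 * 2  -- replace 0 occurrence(s) of z with (4 * 2)
  => ( ( ( 9 - 9 ) - x ) * ( ( 9 - 9 ) - x ) ) >= 9

Answer: ( ( ( 9 - 9 ) - x ) * ( ( 9 - 9 ) - x ) ) >= 9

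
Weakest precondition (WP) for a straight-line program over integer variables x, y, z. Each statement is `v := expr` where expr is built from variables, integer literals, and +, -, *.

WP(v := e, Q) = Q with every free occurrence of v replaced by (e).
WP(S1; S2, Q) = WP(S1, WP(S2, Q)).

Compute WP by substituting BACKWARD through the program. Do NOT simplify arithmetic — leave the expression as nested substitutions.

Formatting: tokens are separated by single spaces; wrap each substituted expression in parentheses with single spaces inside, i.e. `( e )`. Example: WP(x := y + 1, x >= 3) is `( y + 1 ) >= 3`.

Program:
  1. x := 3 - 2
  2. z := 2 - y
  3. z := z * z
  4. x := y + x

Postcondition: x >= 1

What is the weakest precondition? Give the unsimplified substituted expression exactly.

Answer: ( y + ( 3 - 2 ) ) >= 1

Derivation:
post: x >= 1
stmt 4: x := y + x  -- replace 1 occurrence(s) of x with (y + x)
  => ( y + x ) >= 1
stmt 3: z := z * z  -- replace 0 occurrence(s) of z with (z * z)
  => ( y + x ) >= 1
stmt 2: z := 2 - y  -- replace 0 occurrence(s) of z with (2 - y)
  => ( y + x ) >= 1
stmt 1: x := 3 - 2  -- replace 1 occurrence(s) of x with (3 - 2)
  => ( y + ( 3 - 2 ) ) >= 1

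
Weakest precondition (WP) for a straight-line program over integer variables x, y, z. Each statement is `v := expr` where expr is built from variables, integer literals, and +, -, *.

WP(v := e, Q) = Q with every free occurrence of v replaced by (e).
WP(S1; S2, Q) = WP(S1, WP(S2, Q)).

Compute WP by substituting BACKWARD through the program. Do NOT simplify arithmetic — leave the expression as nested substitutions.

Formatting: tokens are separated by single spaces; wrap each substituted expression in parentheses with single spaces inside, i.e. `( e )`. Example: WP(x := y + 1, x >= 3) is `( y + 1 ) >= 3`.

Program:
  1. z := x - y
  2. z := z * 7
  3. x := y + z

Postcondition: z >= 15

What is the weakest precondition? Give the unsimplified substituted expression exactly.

Answer: ( ( x - y ) * 7 ) >= 15

Derivation:
post: z >= 15
stmt 3: x := y + z  -- replace 0 occurrence(s) of x with (y + z)
  => z >= 15
stmt 2: z := z * 7  -- replace 1 occurrence(s) of z with (z * 7)
  => ( z * 7 ) >= 15
stmt 1: z := x - y  -- replace 1 occurrence(s) of z with (x - y)
  => ( ( x - y ) * 7 ) >= 15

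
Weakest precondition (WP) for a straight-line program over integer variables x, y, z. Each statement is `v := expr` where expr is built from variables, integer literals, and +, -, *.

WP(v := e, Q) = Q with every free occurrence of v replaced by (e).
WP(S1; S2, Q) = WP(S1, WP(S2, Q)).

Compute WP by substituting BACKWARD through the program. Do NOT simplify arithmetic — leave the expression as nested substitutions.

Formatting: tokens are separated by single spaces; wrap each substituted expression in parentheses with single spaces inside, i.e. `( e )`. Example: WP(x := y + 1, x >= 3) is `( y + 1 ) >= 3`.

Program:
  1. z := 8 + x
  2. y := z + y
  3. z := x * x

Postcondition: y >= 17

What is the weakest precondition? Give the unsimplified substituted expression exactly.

Answer: ( ( 8 + x ) + y ) >= 17

Derivation:
post: y >= 17
stmt 3: z := x * x  -- replace 0 occurrence(s) of z with (x * x)
  => y >= 17
stmt 2: y := z + y  -- replace 1 occurrence(s) of y with (z + y)
  => ( z + y ) >= 17
stmt 1: z := 8 + x  -- replace 1 occurrence(s) of z with (8 + x)
  => ( ( 8 + x ) + y ) >= 17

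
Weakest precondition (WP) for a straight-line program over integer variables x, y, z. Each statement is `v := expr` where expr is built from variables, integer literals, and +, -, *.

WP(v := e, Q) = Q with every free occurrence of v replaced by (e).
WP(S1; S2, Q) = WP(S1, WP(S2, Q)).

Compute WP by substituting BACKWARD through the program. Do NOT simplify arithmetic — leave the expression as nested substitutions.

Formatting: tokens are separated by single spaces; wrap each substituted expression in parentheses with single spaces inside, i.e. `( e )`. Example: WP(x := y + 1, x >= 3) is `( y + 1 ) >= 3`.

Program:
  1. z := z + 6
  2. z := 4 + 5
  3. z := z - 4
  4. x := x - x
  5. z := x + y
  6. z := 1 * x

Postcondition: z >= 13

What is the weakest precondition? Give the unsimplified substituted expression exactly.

post: z >= 13
stmt 6: z := 1 * x  -- replace 1 occurrence(s) of z with (1 * x)
  => ( 1 * x ) >= 13
stmt 5: z := x + y  -- replace 0 occurrence(s) of z with (x + y)
  => ( 1 * x ) >= 13
stmt 4: x := x - x  -- replace 1 occurrence(s) of x with (x - x)
  => ( 1 * ( x - x ) ) >= 13
stmt 3: z := z - 4  -- replace 0 occurrence(s) of z with (z - 4)
  => ( 1 * ( x - x ) ) >= 13
stmt 2: z := 4 + 5  -- replace 0 occurrence(s) of z with (4 + 5)
  => ( 1 * ( x - x ) ) >= 13
stmt 1: z := z + 6  -- replace 0 occurrence(s) of z with (z + 6)
  => ( 1 * ( x - x ) ) >= 13

Answer: ( 1 * ( x - x ) ) >= 13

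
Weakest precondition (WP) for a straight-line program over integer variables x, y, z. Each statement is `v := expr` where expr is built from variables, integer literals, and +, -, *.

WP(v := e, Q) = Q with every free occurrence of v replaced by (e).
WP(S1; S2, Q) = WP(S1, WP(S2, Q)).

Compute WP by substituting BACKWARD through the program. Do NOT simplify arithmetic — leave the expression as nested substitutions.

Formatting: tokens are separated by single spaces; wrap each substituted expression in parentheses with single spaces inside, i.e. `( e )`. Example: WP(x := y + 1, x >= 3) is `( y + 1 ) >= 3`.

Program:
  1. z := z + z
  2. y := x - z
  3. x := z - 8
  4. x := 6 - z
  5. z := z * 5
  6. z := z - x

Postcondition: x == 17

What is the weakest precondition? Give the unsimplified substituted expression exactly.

Answer: ( 6 - ( z + z ) ) == 17

Derivation:
post: x == 17
stmt 6: z := z - x  -- replace 0 occurrence(s) of z with (z - x)
  => x == 17
stmt 5: z := z * 5  -- replace 0 occurrence(s) of z with (z * 5)
  => x == 17
stmt 4: x := 6 - z  -- replace 1 occurrence(s) of x with (6 - z)
  => ( 6 - z ) == 17
stmt 3: x := z - 8  -- replace 0 occurrence(s) of x with (z - 8)
  => ( 6 - z ) == 17
stmt 2: y := x - z  -- replace 0 occurrence(s) of y with (x - z)
  => ( 6 - z ) == 17
stmt 1: z := z + z  -- replace 1 occurrence(s) of z with (z + z)
  => ( 6 - ( z + z ) ) == 17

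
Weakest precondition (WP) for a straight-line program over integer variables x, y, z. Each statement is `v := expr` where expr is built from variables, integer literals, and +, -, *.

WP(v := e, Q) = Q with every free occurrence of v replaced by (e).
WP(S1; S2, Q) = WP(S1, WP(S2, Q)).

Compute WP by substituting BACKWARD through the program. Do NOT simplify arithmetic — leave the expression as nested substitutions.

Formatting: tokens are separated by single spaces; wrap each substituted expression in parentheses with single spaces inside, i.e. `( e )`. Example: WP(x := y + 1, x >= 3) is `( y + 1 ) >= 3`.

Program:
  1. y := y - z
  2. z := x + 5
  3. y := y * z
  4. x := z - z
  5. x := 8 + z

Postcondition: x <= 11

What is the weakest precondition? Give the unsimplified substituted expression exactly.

post: x <= 11
stmt 5: x := 8 + z  -- replace 1 occurrence(s) of x with (8 + z)
  => ( 8 + z ) <= 11
stmt 4: x := z - z  -- replace 0 occurrence(s) of x with (z - z)
  => ( 8 + z ) <= 11
stmt 3: y := y * z  -- replace 0 occurrence(s) of y with (y * z)
  => ( 8 + z ) <= 11
stmt 2: z := x + 5  -- replace 1 occurrence(s) of z with (x + 5)
  => ( 8 + ( x + 5 ) ) <= 11
stmt 1: y := y - z  -- replace 0 occurrence(s) of y with (y - z)
  => ( 8 + ( x + 5 ) ) <= 11

Answer: ( 8 + ( x + 5 ) ) <= 11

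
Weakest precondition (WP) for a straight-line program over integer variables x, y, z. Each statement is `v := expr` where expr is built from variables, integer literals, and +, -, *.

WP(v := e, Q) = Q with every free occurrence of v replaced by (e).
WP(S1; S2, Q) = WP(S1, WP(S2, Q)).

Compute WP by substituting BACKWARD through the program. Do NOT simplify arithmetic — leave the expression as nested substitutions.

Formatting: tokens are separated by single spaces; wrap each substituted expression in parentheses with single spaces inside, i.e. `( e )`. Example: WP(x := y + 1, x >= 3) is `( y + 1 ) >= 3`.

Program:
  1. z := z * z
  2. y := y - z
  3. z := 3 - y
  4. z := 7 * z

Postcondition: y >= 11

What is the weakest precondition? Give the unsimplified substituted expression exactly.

Answer: ( y - ( z * z ) ) >= 11

Derivation:
post: y >= 11
stmt 4: z := 7 * z  -- replace 0 occurrence(s) of z with (7 * z)
  => y >= 11
stmt 3: z := 3 - y  -- replace 0 occurrence(s) of z with (3 - y)
  => y >= 11
stmt 2: y := y - z  -- replace 1 occurrence(s) of y with (y - z)
  => ( y - z ) >= 11
stmt 1: z := z * z  -- replace 1 occurrence(s) of z with (z * z)
  => ( y - ( z * z ) ) >= 11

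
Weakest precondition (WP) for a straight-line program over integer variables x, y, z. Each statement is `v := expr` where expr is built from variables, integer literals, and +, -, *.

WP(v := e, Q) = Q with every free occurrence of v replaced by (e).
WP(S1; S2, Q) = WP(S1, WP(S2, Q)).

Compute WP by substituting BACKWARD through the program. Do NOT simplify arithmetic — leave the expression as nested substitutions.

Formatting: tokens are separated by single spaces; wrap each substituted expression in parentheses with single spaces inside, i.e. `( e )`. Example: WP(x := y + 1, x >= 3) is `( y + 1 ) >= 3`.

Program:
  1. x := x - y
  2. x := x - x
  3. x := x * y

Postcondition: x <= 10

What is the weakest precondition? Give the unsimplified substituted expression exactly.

Answer: ( ( ( x - y ) - ( x - y ) ) * y ) <= 10

Derivation:
post: x <= 10
stmt 3: x := x * y  -- replace 1 occurrence(s) of x with (x * y)
  => ( x * y ) <= 10
stmt 2: x := x - x  -- replace 1 occurrence(s) of x with (x - x)
  => ( ( x - x ) * y ) <= 10
stmt 1: x := x - y  -- replace 2 occurrence(s) of x with (x - y)
  => ( ( ( x - y ) - ( x - y ) ) * y ) <= 10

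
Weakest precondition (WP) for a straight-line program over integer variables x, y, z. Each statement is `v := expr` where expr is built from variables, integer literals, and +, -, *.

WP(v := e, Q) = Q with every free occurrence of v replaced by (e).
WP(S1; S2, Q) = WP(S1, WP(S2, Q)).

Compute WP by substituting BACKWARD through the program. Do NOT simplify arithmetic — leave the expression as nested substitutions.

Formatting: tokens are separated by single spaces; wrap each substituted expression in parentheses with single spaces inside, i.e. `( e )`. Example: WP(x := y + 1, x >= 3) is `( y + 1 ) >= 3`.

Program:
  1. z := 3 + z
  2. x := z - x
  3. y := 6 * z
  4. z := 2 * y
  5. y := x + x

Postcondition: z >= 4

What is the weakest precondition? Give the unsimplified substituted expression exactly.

post: z >= 4
stmt 5: y := x + x  -- replace 0 occurrence(s) of y with (x + x)
  => z >= 4
stmt 4: z := 2 * y  -- replace 1 occurrence(s) of z with (2 * y)
  => ( 2 * y ) >= 4
stmt 3: y := 6 * z  -- replace 1 occurrence(s) of y with (6 * z)
  => ( 2 * ( 6 * z ) ) >= 4
stmt 2: x := z - x  -- replace 0 occurrence(s) of x with (z - x)
  => ( 2 * ( 6 * z ) ) >= 4
stmt 1: z := 3 + z  -- replace 1 occurrence(s) of z with (3 + z)
  => ( 2 * ( 6 * ( 3 + z ) ) ) >= 4

Answer: ( 2 * ( 6 * ( 3 + z ) ) ) >= 4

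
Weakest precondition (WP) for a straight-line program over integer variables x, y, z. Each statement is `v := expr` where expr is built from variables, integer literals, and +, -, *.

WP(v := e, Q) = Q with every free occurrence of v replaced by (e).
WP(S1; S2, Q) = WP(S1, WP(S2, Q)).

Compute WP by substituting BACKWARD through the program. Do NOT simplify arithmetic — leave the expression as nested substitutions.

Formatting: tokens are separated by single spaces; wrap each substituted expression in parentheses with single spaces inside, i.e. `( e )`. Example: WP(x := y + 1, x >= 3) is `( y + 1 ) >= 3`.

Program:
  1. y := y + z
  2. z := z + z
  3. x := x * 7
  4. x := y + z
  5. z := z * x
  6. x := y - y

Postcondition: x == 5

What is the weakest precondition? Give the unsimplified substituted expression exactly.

Answer: ( ( y + z ) - ( y + z ) ) == 5

Derivation:
post: x == 5
stmt 6: x := y - y  -- replace 1 occurrence(s) of x with (y - y)
  => ( y - y ) == 5
stmt 5: z := z * x  -- replace 0 occurrence(s) of z with (z * x)
  => ( y - y ) == 5
stmt 4: x := y + z  -- replace 0 occurrence(s) of x with (y + z)
  => ( y - y ) == 5
stmt 3: x := x * 7  -- replace 0 occurrence(s) of x with (x * 7)
  => ( y - y ) == 5
stmt 2: z := z + z  -- replace 0 occurrence(s) of z with (z + z)
  => ( y - y ) == 5
stmt 1: y := y + z  -- replace 2 occurrence(s) of y with (y + z)
  => ( ( y + z ) - ( y + z ) ) == 5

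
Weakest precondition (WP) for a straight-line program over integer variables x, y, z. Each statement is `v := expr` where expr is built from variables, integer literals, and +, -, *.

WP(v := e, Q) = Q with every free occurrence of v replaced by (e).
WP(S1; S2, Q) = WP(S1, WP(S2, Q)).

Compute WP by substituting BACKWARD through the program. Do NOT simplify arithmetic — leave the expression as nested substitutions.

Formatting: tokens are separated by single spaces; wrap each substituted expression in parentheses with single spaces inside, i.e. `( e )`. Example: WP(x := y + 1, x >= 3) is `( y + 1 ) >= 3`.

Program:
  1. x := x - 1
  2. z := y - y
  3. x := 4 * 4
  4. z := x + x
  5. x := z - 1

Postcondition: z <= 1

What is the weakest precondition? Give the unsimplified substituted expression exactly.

Answer: ( ( 4 * 4 ) + ( 4 * 4 ) ) <= 1

Derivation:
post: z <= 1
stmt 5: x := z - 1  -- replace 0 occurrence(s) of x with (z - 1)
  => z <= 1
stmt 4: z := x + x  -- replace 1 occurrence(s) of z with (x + x)
  => ( x + x ) <= 1
stmt 3: x := 4 * 4  -- replace 2 occurrence(s) of x with (4 * 4)
  => ( ( 4 * 4 ) + ( 4 * 4 ) ) <= 1
stmt 2: z := y - y  -- replace 0 occurrence(s) of z with (y - y)
  => ( ( 4 * 4 ) + ( 4 * 4 ) ) <= 1
stmt 1: x := x - 1  -- replace 0 occurrence(s) of x with (x - 1)
  => ( ( 4 * 4 ) + ( 4 * 4 ) ) <= 1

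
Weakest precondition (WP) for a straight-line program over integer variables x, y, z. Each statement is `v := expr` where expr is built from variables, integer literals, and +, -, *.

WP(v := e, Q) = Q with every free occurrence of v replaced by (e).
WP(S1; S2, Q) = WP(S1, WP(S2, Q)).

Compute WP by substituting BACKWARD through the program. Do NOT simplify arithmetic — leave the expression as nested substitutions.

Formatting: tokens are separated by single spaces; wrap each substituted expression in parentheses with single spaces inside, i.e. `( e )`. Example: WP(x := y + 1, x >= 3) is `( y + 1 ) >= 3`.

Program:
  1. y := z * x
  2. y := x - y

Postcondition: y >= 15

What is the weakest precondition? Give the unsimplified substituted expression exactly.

Answer: ( x - ( z * x ) ) >= 15

Derivation:
post: y >= 15
stmt 2: y := x - y  -- replace 1 occurrence(s) of y with (x - y)
  => ( x - y ) >= 15
stmt 1: y := z * x  -- replace 1 occurrence(s) of y with (z * x)
  => ( x - ( z * x ) ) >= 15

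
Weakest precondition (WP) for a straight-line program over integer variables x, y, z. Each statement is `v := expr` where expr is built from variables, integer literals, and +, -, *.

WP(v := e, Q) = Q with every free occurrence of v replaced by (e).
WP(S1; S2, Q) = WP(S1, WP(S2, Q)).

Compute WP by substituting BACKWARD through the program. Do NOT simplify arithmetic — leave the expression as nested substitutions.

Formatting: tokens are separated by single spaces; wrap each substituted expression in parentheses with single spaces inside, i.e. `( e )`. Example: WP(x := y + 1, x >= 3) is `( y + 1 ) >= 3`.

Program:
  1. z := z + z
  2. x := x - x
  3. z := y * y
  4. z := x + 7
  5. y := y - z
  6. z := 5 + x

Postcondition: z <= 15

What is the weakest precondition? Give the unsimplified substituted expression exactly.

Answer: ( 5 + ( x - x ) ) <= 15

Derivation:
post: z <= 15
stmt 6: z := 5 + x  -- replace 1 occurrence(s) of z with (5 + x)
  => ( 5 + x ) <= 15
stmt 5: y := y - z  -- replace 0 occurrence(s) of y with (y - z)
  => ( 5 + x ) <= 15
stmt 4: z := x + 7  -- replace 0 occurrence(s) of z with (x + 7)
  => ( 5 + x ) <= 15
stmt 3: z := y * y  -- replace 0 occurrence(s) of z with (y * y)
  => ( 5 + x ) <= 15
stmt 2: x := x - x  -- replace 1 occurrence(s) of x with (x - x)
  => ( 5 + ( x - x ) ) <= 15
stmt 1: z := z + z  -- replace 0 occurrence(s) of z with (z + z)
  => ( 5 + ( x - x ) ) <= 15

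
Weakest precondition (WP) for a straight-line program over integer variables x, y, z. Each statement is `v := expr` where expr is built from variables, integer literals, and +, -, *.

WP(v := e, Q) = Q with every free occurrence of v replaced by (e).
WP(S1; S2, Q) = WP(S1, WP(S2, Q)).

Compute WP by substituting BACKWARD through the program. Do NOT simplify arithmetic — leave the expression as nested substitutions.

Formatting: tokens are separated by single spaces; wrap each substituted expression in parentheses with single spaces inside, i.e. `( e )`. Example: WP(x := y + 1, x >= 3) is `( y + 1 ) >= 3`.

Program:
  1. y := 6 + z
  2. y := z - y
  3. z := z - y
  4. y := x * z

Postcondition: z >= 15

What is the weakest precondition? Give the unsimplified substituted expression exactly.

post: z >= 15
stmt 4: y := x * z  -- replace 0 occurrence(s) of y with (x * z)
  => z >= 15
stmt 3: z := z - y  -- replace 1 occurrence(s) of z with (z - y)
  => ( z - y ) >= 15
stmt 2: y := z - y  -- replace 1 occurrence(s) of y with (z - y)
  => ( z - ( z - y ) ) >= 15
stmt 1: y := 6 + z  -- replace 1 occurrence(s) of y with (6 + z)
  => ( z - ( z - ( 6 + z ) ) ) >= 15

Answer: ( z - ( z - ( 6 + z ) ) ) >= 15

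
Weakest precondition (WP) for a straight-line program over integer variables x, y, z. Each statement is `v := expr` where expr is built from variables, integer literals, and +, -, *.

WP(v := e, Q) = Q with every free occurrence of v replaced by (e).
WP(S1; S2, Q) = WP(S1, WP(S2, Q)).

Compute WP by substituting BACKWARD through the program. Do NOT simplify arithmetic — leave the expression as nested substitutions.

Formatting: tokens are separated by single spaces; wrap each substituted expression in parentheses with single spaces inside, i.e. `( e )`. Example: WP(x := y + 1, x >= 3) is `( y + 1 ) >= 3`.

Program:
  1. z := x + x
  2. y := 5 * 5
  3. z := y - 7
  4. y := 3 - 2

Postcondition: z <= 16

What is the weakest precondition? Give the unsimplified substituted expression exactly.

post: z <= 16
stmt 4: y := 3 - 2  -- replace 0 occurrence(s) of y with (3 - 2)
  => z <= 16
stmt 3: z := y - 7  -- replace 1 occurrence(s) of z with (y - 7)
  => ( y - 7 ) <= 16
stmt 2: y := 5 * 5  -- replace 1 occurrence(s) of y with (5 * 5)
  => ( ( 5 * 5 ) - 7 ) <= 16
stmt 1: z := x + x  -- replace 0 occurrence(s) of z with (x + x)
  => ( ( 5 * 5 ) - 7 ) <= 16

Answer: ( ( 5 * 5 ) - 7 ) <= 16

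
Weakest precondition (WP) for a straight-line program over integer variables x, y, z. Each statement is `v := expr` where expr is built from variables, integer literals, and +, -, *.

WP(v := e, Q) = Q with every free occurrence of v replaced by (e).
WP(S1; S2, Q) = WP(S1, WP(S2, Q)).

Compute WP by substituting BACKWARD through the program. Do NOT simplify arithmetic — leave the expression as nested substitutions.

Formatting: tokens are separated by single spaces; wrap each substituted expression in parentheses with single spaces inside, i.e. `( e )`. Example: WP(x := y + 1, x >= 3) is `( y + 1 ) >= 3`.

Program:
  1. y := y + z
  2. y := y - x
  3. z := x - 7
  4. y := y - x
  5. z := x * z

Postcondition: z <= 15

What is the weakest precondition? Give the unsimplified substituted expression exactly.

Answer: ( x * ( x - 7 ) ) <= 15

Derivation:
post: z <= 15
stmt 5: z := x * z  -- replace 1 occurrence(s) of z with (x * z)
  => ( x * z ) <= 15
stmt 4: y := y - x  -- replace 0 occurrence(s) of y with (y - x)
  => ( x * z ) <= 15
stmt 3: z := x - 7  -- replace 1 occurrence(s) of z with (x - 7)
  => ( x * ( x - 7 ) ) <= 15
stmt 2: y := y - x  -- replace 0 occurrence(s) of y with (y - x)
  => ( x * ( x - 7 ) ) <= 15
stmt 1: y := y + z  -- replace 0 occurrence(s) of y with (y + z)
  => ( x * ( x - 7 ) ) <= 15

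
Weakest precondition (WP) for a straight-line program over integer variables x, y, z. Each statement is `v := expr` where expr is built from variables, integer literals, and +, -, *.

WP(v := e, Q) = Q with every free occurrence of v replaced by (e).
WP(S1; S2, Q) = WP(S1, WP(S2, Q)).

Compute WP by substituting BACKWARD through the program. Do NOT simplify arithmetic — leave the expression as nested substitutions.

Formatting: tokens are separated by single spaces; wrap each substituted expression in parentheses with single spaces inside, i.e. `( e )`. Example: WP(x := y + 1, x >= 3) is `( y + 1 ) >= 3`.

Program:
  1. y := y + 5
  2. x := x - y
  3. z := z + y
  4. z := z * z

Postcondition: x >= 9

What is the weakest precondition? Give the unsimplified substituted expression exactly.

post: x >= 9
stmt 4: z := z * z  -- replace 0 occurrence(s) of z with (z * z)
  => x >= 9
stmt 3: z := z + y  -- replace 0 occurrence(s) of z with (z + y)
  => x >= 9
stmt 2: x := x - y  -- replace 1 occurrence(s) of x with (x - y)
  => ( x - y ) >= 9
stmt 1: y := y + 5  -- replace 1 occurrence(s) of y with (y + 5)
  => ( x - ( y + 5 ) ) >= 9

Answer: ( x - ( y + 5 ) ) >= 9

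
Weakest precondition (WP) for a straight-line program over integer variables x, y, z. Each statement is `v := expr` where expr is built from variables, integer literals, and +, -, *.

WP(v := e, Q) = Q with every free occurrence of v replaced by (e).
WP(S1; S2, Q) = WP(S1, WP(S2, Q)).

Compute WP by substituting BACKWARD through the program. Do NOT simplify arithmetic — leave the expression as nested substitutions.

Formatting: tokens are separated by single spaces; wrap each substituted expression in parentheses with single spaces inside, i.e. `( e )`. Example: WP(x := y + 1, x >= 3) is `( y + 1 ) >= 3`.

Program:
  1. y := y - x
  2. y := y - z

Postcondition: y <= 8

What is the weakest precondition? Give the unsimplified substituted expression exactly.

post: y <= 8
stmt 2: y := y - z  -- replace 1 occurrence(s) of y with (y - z)
  => ( y - z ) <= 8
stmt 1: y := y - x  -- replace 1 occurrence(s) of y with (y - x)
  => ( ( y - x ) - z ) <= 8

Answer: ( ( y - x ) - z ) <= 8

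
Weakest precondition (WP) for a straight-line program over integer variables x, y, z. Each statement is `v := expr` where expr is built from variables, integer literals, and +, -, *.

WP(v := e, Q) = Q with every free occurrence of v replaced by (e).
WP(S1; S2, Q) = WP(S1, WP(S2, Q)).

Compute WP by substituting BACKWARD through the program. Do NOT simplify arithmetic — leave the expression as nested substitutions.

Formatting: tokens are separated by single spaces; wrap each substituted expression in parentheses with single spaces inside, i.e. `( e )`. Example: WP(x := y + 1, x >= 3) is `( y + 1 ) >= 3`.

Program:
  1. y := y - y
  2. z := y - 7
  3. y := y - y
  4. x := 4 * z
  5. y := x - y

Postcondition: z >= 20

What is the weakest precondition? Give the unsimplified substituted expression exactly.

Answer: ( ( y - y ) - 7 ) >= 20

Derivation:
post: z >= 20
stmt 5: y := x - y  -- replace 0 occurrence(s) of y with (x - y)
  => z >= 20
stmt 4: x := 4 * z  -- replace 0 occurrence(s) of x with (4 * z)
  => z >= 20
stmt 3: y := y - y  -- replace 0 occurrence(s) of y with (y - y)
  => z >= 20
stmt 2: z := y - 7  -- replace 1 occurrence(s) of z with (y - 7)
  => ( y - 7 ) >= 20
stmt 1: y := y - y  -- replace 1 occurrence(s) of y with (y - y)
  => ( ( y - y ) - 7 ) >= 20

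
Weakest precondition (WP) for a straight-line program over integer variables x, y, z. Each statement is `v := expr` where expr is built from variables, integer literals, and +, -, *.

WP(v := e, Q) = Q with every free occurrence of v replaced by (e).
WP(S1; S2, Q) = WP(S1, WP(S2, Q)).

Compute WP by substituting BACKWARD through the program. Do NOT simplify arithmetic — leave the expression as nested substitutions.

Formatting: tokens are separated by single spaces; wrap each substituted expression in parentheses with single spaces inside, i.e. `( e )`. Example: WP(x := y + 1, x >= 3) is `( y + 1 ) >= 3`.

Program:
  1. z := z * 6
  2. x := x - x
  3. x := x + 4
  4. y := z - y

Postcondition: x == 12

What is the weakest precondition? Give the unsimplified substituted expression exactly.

post: x == 12
stmt 4: y := z - y  -- replace 0 occurrence(s) of y with (z - y)
  => x == 12
stmt 3: x := x + 4  -- replace 1 occurrence(s) of x with (x + 4)
  => ( x + 4 ) == 12
stmt 2: x := x - x  -- replace 1 occurrence(s) of x with (x - x)
  => ( ( x - x ) + 4 ) == 12
stmt 1: z := z * 6  -- replace 0 occurrence(s) of z with (z * 6)
  => ( ( x - x ) + 4 ) == 12

Answer: ( ( x - x ) + 4 ) == 12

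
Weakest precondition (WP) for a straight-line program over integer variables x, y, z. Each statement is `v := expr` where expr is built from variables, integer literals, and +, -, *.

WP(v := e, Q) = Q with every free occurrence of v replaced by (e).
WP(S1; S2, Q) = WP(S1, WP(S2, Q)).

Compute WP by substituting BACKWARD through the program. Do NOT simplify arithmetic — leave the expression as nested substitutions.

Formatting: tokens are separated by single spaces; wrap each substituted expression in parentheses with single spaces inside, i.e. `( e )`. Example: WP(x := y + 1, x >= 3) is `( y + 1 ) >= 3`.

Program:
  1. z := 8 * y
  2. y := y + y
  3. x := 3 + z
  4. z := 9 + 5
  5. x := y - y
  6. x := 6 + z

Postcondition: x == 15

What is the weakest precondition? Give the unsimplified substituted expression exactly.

Answer: ( 6 + ( 9 + 5 ) ) == 15

Derivation:
post: x == 15
stmt 6: x := 6 + z  -- replace 1 occurrence(s) of x with (6 + z)
  => ( 6 + z ) == 15
stmt 5: x := y - y  -- replace 0 occurrence(s) of x with (y - y)
  => ( 6 + z ) == 15
stmt 4: z := 9 + 5  -- replace 1 occurrence(s) of z with (9 + 5)
  => ( 6 + ( 9 + 5 ) ) == 15
stmt 3: x := 3 + z  -- replace 0 occurrence(s) of x with (3 + z)
  => ( 6 + ( 9 + 5 ) ) == 15
stmt 2: y := y + y  -- replace 0 occurrence(s) of y with (y + y)
  => ( 6 + ( 9 + 5 ) ) == 15
stmt 1: z := 8 * y  -- replace 0 occurrence(s) of z with (8 * y)
  => ( 6 + ( 9 + 5 ) ) == 15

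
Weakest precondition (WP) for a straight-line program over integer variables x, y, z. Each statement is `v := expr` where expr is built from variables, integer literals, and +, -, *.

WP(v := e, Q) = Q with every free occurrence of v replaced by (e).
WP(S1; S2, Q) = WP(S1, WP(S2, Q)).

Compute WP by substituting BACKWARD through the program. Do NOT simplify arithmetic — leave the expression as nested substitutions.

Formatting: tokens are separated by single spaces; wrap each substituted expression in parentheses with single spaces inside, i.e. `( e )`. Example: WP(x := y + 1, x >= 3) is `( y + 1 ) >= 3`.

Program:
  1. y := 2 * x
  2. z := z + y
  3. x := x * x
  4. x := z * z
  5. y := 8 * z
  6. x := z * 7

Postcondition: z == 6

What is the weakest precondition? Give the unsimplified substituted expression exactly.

Answer: ( z + ( 2 * x ) ) == 6

Derivation:
post: z == 6
stmt 6: x := z * 7  -- replace 0 occurrence(s) of x with (z * 7)
  => z == 6
stmt 5: y := 8 * z  -- replace 0 occurrence(s) of y with (8 * z)
  => z == 6
stmt 4: x := z * z  -- replace 0 occurrence(s) of x with (z * z)
  => z == 6
stmt 3: x := x * x  -- replace 0 occurrence(s) of x with (x * x)
  => z == 6
stmt 2: z := z + y  -- replace 1 occurrence(s) of z with (z + y)
  => ( z + y ) == 6
stmt 1: y := 2 * x  -- replace 1 occurrence(s) of y with (2 * x)
  => ( z + ( 2 * x ) ) == 6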